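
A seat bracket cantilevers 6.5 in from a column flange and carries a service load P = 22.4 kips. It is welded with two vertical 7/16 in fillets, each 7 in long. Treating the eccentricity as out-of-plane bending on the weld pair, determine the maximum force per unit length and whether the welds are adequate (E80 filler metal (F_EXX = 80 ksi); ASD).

L_w = 2 × 7 = 14 in; section modulus (unit throat) S = 2 × L²/6 = 16.33 in².
Direct shear f_v = P/L_w = 22.4/14 = 1.6 kip/in.
Moment M = P × e = 22.4 × 6.5 = 145.6 kip·in; bending f_b = M/S = 8.914 kip/in.
f_max = √(f_v² + f_b²) = √(1.6² + 8.914²) = 9.057 kip/in.
r_n/Ω = (1/2.0) × 0.6 × 80 × (0.707 × 0.4375) = 7.423 kip/in → NOT adequate.

f_max ≈ 9.06 kip/in; NOT adequate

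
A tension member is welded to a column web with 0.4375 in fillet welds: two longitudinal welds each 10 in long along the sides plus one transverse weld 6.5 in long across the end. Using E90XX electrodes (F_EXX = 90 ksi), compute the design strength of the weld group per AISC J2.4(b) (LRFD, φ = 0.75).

t_e = 0.707 × 0.4375 = 0.3093 in.
R_nwl = 0.6 × 90 × 0.3093 × 20 = 334.1 kip (longitudinal, 2 welds).
R_nwt = 0.6 × 90 × 0.3093 × 6.5 = 108.6 kip (transverse, base value).
(i) R_nwl + R_nwt = 442.6 kip; (ii) 0.85 R_nwl + 1.5 R_nwt = 446.8 kip.
R_n = max = 446.8 kip [governs: (ii)]; φR_n = 335.1 kip.

φR_n ≈ 335 kip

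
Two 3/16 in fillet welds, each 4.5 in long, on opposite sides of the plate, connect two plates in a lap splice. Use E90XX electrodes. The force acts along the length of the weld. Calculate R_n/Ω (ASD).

R_n/Ω ≈ 32.2 kips

E90XX → F_EXX = 90 ksi.
Effective throat t_e = 0.707 × 0.1875 = 0.1326 in.
Total length L = 9 in; A_we = 0.1326 × 9 = 1.193 in².
F_nw = 0.6 F_EXX = 0.6 × 90 = 54 ksi.
R_n = 54 × 1.193 = 64.43 kips; R_n/Ω = 64.43/2.0 = 32.21 kips.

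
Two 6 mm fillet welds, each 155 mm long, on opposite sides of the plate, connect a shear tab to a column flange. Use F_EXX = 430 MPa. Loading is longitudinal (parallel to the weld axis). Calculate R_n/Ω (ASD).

R_n/Ω ≈ 170 kN

Effective throat t_e = 0.707 × 6 = 4.242 mm.
Total length L = 310 mm; A_we = 4.242 × 310 = 1315 mm².
F_nw = 0.6 F_EXX = 0.6 × 430 = 258 MPa.
R_n = 258 × 1315 × 10⁻³ = 339.3 kN; R_n/Ω = 339.3/2.0 = 169.6 kN.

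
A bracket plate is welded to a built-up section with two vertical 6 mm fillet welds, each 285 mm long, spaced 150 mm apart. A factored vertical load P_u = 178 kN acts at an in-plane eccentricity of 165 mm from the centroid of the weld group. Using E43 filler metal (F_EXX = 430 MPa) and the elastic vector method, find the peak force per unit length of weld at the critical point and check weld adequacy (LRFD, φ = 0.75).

f_max ≈ 861 N/mm; NOT adequate

Total weld length L_w = 570 mm. Treat welds as unit-width lines.
Polar moment about centroid: J = 2[d³/12 + d(b/2)²] = 2[285³/12 + 285×75²] = 7064000 mm³.
Direct shear f_v = P/L_w = 178×10³ / 570 = 312.3 N/mm (vertical).
Torsion M = P·e = 178×10³ × 165 = 29370000 N·mm.
Critical point at (x, y) = (75, 142.5) from centroid. f_tx = M·y/J = 592.4 N/mm; f_ty = M·x/J = 311.8 N/mm.
Resultant f_max = √[f_tx² + (f_v + f_ty)²] = √[592.4² + (312.3 + 311.8)²] = 860.5 N/mm.
Capacity per unit length: φr_n = 0.75 × 0.6 × 430 × (0.707 × 6) = 820.8 N/mm.
860.5 > 820.8 → NOT adequate.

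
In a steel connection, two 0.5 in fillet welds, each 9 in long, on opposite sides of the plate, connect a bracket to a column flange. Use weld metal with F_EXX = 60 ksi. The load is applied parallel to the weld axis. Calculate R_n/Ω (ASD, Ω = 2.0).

Effective throat t_e = 0.707 × 0.5 = 0.3535 in.
Total length L = 18 in; A_we = 0.3535 × 18 = 6.363 in².
F_nw = 0.6 F_EXX = 0.6 × 60 = 36 ksi.
R_n = 36 × 6.363 = 229.1 kips; R_n/Ω = 229.1/2.0 = 114.5 kips.

R_n/Ω ≈ 115 kips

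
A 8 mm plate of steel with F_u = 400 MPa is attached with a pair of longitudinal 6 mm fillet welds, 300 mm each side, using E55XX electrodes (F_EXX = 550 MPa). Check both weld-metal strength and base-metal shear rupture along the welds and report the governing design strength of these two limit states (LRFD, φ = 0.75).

t_e = 0.707 × 6 = 4.242 mm; L = 600 mm.
Weld metal: φR_n = 0.75 × 0.6 × 550 × 4.242 × 600 × 10⁻³ = 629.9 kN.
Base metal (shear rupture): φR_n = 0.75 × 0.6 × 400 × 8 × 600 × 10⁻³ = 864 kN.
Governing: weld metal.

φR_n ≈ 630 kN (weld metal governs)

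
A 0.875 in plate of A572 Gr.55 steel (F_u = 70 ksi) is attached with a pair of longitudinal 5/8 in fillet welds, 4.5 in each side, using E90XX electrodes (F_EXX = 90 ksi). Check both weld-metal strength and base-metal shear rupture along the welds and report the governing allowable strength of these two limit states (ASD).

R_n/Ω ≈ 107 kips (weld metal governs)

t_e = 0.707 × 0.625 = 0.4419 in; L = 9 in.
Weld metal: R_n/Ω = (1/2.0) × 0.6 × 90 × 0.4419 × 9 = 107.4 kips.
Base metal (shear rupture): R_n/Ω = (1/2.0) × 0.6 × 70 × 0.875 × 9 = 165.4 kips.
Governing: weld metal.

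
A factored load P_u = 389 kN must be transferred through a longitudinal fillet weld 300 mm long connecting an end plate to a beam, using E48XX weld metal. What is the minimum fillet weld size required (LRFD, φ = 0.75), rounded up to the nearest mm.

E48XX → F_EXX = 480 MPa.
Total weld length L = 300 mm.
Required throat t_e = P_u / (φ × 0.6 F_EXX × L) = 389 / (0.75 × 0.6 × 480 × 300 × 10⁻³) = 6.003 mm.
Required leg w = t_e / 0.707 = 8.491 mm → use 9 mm.

w = 9 mm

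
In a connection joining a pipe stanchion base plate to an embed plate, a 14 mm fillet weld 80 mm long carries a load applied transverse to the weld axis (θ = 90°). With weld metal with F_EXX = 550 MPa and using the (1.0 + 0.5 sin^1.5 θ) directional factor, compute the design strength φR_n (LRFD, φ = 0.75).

t_e = 0.707 × 14 = 9.898 mm; A_we = 9.898 × 80 = 791.8 mm².
Directional factor: 1.0 + 0.5 sin^1.5(90°) = 1.5.
F_nw = 0.6 × 550 × 1.5 = 495 MPa.
φR_n = 0.75 × 495 × 791.8 × 10⁻³ = 294 kN.

φR_n ≈ 294 kN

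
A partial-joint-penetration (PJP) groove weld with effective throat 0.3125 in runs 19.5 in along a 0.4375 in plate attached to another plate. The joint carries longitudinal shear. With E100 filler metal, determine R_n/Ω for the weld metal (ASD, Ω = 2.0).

E100XX → F_EXX = 100 ksi.
Effective throat (given) t_e = 0.3125 in.
A_we = 0.3125 × 19.5 = 6.094 in².
F_nw = 0.6 F_EXX = 60 ksi.
R_n/Ω = (60 × 6.094) / 2.0 = 182.8 kips.

R_n/Ω ≈ 183 kips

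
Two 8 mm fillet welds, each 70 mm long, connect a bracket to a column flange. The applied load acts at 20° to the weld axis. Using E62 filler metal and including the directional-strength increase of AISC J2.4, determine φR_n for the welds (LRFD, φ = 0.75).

E62XX → F_EXX = 620 MPa.
t_e = 0.707 × 8 = 5.656 mm; A_we = 5.656 × 140 = 791.8 mm².
Directional factor: 1.0 + 0.5 sin^1.5(20°) = 1.1.
F_nw = 0.6 × 620 × 1.1 = 409.2 MPa.
φR_n = 0.75 × 409.2 × 791.8 × 10⁻³ = 243 kN.

φR_n ≈ 243 kN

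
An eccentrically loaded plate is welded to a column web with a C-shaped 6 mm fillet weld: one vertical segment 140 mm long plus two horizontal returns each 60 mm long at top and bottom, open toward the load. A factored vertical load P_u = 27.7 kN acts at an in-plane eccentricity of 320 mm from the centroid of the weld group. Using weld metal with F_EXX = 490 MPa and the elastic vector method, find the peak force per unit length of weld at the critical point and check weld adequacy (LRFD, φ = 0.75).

f_max ≈ 879 N/mm; adequate

Total weld length L_w = 260 mm. Treat welds as unit-width lines.
Centroid: x̄ = 2×60×30 / 260 = 13.85 mm from the vertical weld.
Polar moment about centroid: J = I_x + I_y = [140³/12 + 2×60×70²] + [140×13.85² + 2(60³/12 + 60×16.15²)] = 910800 mm³.
Direct shear f_v = P/L_w = 27.7×10³ / 260 = 106.5 N/mm (vertical).
Torsion M = P·e = 27.7×10³ × 320 = 8864000 N·mm.
Critical point at (x, y) = (46.15, 70) from centroid. f_tx = M·y/J = 681.2 N/mm; f_ty = M·x/J = 449.2 N/mm.
Resultant f_max = √[f_tx² + (f_v + f_ty)²] = √[681.2² + (106.5 + 449.2)²] = 879.1 N/mm.
Capacity per unit length: φr_n = 0.75 × 0.6 × 490 × (0.707 × 6) = 935.4 N/mm.
879.1 ≤ 935.4 → adequate.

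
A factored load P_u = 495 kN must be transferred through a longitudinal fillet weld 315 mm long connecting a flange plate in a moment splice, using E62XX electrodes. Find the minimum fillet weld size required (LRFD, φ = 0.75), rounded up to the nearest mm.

E62XX → F_EXX = 620 MPa.
Total weld length L = 315 mm.
Required throat t_e = P_u / (φ × 0.6 F_EXX × L) = 495 / (0.75 × 0.6 × 620 × 315 × 10⁻³) = 5.632 mm.
Required leg w = t_e / 0.707 = 7.967 mm → use 8 mm.

w = 8 mm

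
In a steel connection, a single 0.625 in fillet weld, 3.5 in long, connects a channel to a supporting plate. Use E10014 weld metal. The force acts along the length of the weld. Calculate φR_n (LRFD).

E100XX → F_EXX = 100 ksi.
Effective throat t_e = 0.707 × 0.625 = 0.4419 in.
Total length L = 3.5 in; A_we = 0.4419 × 3.5 = 1.547 in².
F_nw = 0.6 F_EXX = 0.6 × 100 = 60 ksi.
φR_n = 0.75 × 60 × 1.547 = 69.6 kip.

φR_n ≈ 69.6 kip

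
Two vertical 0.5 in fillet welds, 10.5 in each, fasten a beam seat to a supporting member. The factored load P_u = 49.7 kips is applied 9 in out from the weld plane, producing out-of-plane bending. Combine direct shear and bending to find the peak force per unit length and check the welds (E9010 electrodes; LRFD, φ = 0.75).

E90XX → F_EXX = 90 ksi.
L_w = 2 × 10.5 = 21 in; section modulus (unit throat) S = 2 × L²/6 = 36.75 in².
Direct shear f_v = P/L_w = 49.7/21 = 2.367 kip/in.
Moment M = P × e = 49.7 × 9 = 447.3 kip·in; bending f_b = M/S = 12.17 kip/in.
f_max = √(f_v² + f_b²) = √(2.367² + 12.17²) = 12.4 kip/in.
φr_n = 0.75 × 0.6 × 90 × (0.707 × 0.5) = 14.32 kip/in → adequate.

f_max ≈ 12.4 kip/in; adequate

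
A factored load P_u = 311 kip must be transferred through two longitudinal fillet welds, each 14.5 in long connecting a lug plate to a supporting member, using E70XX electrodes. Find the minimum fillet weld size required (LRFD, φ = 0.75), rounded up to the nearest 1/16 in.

w = 1/2 in

E70XX → F_EXX = 70 ksi.
Total weld length L = 29 in.
Required throat t_e = P_u / (φ × 0.6 F_EXX × L) = 311 / (0.75 × 0.6 × 70 × 29) = 0.3404 in.
Required leg w = t_e / 0.707 = 0.4815 in → use 1/2 in.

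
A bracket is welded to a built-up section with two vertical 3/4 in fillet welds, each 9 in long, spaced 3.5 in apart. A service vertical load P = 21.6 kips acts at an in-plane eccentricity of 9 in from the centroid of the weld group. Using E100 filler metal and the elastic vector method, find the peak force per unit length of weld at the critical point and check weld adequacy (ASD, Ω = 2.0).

f_max ≈ 5.86 kip/in; adequate

E100XX → F_EXX = 100 ksi.
Total weld length L_w = 18 in. Treat welds as unit-width lines.
Polar moment about centroid: J = 2[d³/12 + d(b/2)²] = 2[9³/12 + 9×1.75²] = 176.6 in³.
Direct shear f_v = P/L_w = 21.6 / 18 = 1.2 kip/in (vertical).
Torsion M = P·e = 21.6 × 9 = 194.4 kip·in.
Critical point at (x, y) = (1.75, 4.5) from centroid. f_tx = M·y/J = 4.953 kip/in; f_ty = M·x/J = 1.926 kip/in.
Resultant f_max = √[f_tx² + (f_v + f_ty)²] = √[4.953² + (1.2 + 1.926)²] = 5.857 kip/in.
Capacity per unit length: r_n/Ω = (1/2.0) × 0.6 × 100 × (0.707 × 0.75) = 15.91 kip/in.
5.857 ≤ 15.91 → adequate.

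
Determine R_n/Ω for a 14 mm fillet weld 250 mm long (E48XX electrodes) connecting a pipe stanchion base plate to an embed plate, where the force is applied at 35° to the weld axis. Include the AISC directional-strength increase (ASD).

E48XX → F_EXX = 480 MPa.
t_e = 0.707 × 14 = 9.898 mm; A_we = 9.898 × 250 = 2474 mm².
Directional factor: 1.0 + 0.5 sin^1.5(35°) = 1.217.
F_nw = 0.6 × 480 × 1.217 = 350.6 MPa.
R_n/Ω = (350.6 × 2474) / 2.0 × 10⁻³ = 433.7 kN.

R_n/Ω ≈ 434 kN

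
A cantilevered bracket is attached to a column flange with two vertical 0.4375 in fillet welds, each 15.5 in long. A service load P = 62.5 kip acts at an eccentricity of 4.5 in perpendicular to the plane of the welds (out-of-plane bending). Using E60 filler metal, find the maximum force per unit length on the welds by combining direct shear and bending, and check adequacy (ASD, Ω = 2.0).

E60XX → F_EXX = 60 ksi.
L_w = 2 × 15.5 = 31 in; section modulus (unit throat) S = 2 × L²/6 = 80.08 in².
Direct shear f_v = P/L_w = 62.5/31 = 2.016 kip/in.
Moment M = P × e = 62.5 × 4.5 = 281.25 kip·in; bending f_b = M/S = 3.512 kip/in.
f_max = √(f_v² + f_b²) = √(2.016² + 3.512²) = 4.05 kip/in.
r_n/Ω = (1/2.0) × 0.6 × 60 × (0.707 × 0.4375) = 5.568 kip/in → adequate.

f_max ≈ 4.05 kip/in; adequate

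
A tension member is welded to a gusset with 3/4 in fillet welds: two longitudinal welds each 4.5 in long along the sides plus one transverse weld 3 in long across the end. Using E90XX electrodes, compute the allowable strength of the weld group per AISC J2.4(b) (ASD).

R_n/Ω ≈ 174 kips

E90XX → F_EXX = 90 ksi.
t_e = 0.707 × 0.75 = 0.5302 in.
R_nwl = 0.6 × 90 × 0.5302 × 9 = 257.7 kips (longitudinal, 2 welds).
R_nwt = 0.6 × 90 × 0.5302 × 3 = 85.9 kips (transverse, base value).
(i) R_nwl + R_nwt = 343.6 kips; (ii) 0.85 R_nwl + 1.5 R_nwt = 347.9 kips.
R_n = max = 347.9 kips [governs: (ii)]; R_n/Ω = 173.9 kips.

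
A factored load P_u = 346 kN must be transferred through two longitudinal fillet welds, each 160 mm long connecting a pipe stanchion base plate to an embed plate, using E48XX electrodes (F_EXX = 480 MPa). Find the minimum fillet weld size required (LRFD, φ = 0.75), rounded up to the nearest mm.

w = 8 mm

Total weld length L = 320 mm.
Required throat t_e = P_u / (φ × 0.6 F_EXX × L) = 346 / (0.75 × 0.6 × 480 × 320 × 10⁻³) = 5.006 mm.
Required leg w = t_e / 0.707 = 7.08 mm → use 8 mm.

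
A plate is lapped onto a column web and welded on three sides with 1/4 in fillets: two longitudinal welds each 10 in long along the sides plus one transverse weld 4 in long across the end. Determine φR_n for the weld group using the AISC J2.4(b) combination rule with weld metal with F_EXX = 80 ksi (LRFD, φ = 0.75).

φR_n ≈ 153 kip

t_e = 0.707 × 0.25 = 0.1767 in.
R_nwl = 0.6 × 80 × 0.1767 × 20 = 169.7 kip (longitudinal, 2 welds).
R_nwt = 0.6 × 80 × 0.1767 × 4 = 33.94 kip (transverse, base value).
(i) R_nwl + R_nwt = 203.6 kip; (ii) 0.85 R_nwl + 1.5 R_nwt = 195.1 kip.
R_n = max = 203.6 kip [governs: (i)]; φR_n = 152.7 kip.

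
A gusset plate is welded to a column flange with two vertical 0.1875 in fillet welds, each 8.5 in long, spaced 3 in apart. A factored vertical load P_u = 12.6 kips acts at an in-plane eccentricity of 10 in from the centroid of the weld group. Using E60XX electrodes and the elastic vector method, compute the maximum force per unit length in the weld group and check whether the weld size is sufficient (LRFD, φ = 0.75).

E60XX → F_EXX = 60 ksi.
Total weld length L_w = 17 in. Treat welds as unit-width lines.
Polar moment about centroid: J = 2[d³/12 + d(b/2)²] = 2[8.5³/12 + 8.5×1.5²] = 140.6 in³.
Direct shear f_v = P/L_w = 12.6 / 17 = 0.7412 kip/in (vertical).
Torsion M = P·e = 12.6 × 10 = 126 kip·in.
Critical point at (x, y) = (1.5, 4.25) from centroid. f_tx = M·y/J = 3.809 kip/in; f_ty = M·x/J = 1.344 kip/in.
Resultant f_max = √[f_tx² + (f_v + f_ty)²] = √[3.809² + (0.7412 + 1.344)²] = 4.342 kip/in.
Capacity per unit length: φr_n = 0.75 × 0.6 × 60 × (0.707 × 0.1875) = 3.579 kip/in.
4.342 > 3.579 → NOT adequate.

f_max ≈ 4.34 kip/in; NOT adequate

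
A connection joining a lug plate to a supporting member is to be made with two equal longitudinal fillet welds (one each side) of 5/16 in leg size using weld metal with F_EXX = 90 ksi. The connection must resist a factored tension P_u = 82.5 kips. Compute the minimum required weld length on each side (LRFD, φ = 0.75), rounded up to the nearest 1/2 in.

Throat t_e = 0.707 × 0.3125 = 0.2209 in.
φr_n = 0.75 × 0.6 × 90 × 0.2209 = 8.948 kips/in.
L_req = P_u / φr_n = 82.5 / 8.948 = 9.22 in total.
Per side: 9.22 / 2 = 4.61 in.
Round up → use L = 5 in on each side.

L = 5 in on each side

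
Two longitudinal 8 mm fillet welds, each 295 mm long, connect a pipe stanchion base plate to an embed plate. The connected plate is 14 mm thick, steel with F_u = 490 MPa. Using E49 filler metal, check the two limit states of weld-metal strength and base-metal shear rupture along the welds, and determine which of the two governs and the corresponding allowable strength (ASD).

R_n/Ω ≈ 491 kN (weld metal governs)

E49XX → F_EXX = 490 MPa.
t_e = 0.707 × 8 = 5.656 mm; L = 590 mm.
Weld metal: R_n/Ω = (1/2.0) × 0.6 × 490 × 5.656 × 590 × 10⁻³ = 490.5 kN.
Base metal (shear rupture): R_n/Ω = (1/2.0) × 0.6 × 490 × 14 × 590 × 10⁻³ = 1214 kN.
Governing: weld metal.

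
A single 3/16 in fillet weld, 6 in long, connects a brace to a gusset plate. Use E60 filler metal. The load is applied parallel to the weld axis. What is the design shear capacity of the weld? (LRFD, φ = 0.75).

φR_n ≈ 21.5 kips

E60XX → F_EXX = 60 ksi.
Effective throat t_e = 0.707 × 0.1875 = 0.1326 in.
Total length L = 6 in; A_we = 0.1326 × 6 = 0.7954 in².
F_nw = 0.6 F_EXX = 0.6 × 60 = 36 ksi.
φR_n = 0.75 × 36 × 0.7954 = 21.48 kips.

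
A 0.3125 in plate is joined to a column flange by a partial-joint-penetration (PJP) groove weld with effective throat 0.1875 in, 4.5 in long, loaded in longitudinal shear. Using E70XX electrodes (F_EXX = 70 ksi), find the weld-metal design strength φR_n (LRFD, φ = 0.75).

Effective throat (given) t_e = 0.1875 in.
A_we = 0.1875 × 4.5 = 0.8438 in².
F_nw = 0.6 F_EXX = 42 ksi.
φR_n = 0.75 × 42 × 0.8438 = 26.58 kips.

φR_n ≈ 26.6 kips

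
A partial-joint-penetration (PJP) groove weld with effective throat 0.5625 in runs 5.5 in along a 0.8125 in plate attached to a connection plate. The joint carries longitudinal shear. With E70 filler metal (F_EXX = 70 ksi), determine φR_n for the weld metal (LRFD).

φR_n ≈ 97.5 kips

Effective throat (given) t_e = 0.5625 in.
A_we = 0.5625 × 5.5 = 3.094 in².
F_nw = 0.6 F_EXX = 42 ksi.
φR_n = 0.75 × 42 × 3.094 = 97.45 kips.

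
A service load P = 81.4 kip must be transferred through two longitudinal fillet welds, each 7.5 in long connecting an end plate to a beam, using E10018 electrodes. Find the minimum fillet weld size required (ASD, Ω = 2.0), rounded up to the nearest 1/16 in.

E100XX → F_EXX = 100 ksi.
Total weld length L = 15 in.
Required throat t_e = P × Ω / (0.6 F_EXX × L) = 81.4 × 2.0 / (0.6 × 100 × 15) = 0.1809 in.
Required leg w = t_e / 0.707 = 0.2559 in → use 5/16 in.

w = 5/16 in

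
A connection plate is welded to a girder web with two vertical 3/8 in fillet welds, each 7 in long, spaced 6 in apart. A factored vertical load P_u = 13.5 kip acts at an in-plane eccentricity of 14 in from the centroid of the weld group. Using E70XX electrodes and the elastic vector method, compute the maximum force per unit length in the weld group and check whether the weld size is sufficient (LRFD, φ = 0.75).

f_max ≈ 5.43 kip/in; adequate

E70XX → F_EXX = 70 ksi.
Total weld length L_w = 14 in. Treat welds as unit-width lines.
Polar moment about centroid: J = 2[d³/12 + d(b/2)²] = 2[7³/12 + 7×3²] = 183.2 in³.
Direct shear f_v = P/L_w = 13.5 / 14 = 0.9643 kip/in (vertical).
Torsion M = P·e = 13.5 × 14 = 189 kip·in.
Critical point at (x, y) = (3, 3.5) from centroid. f_tx = M·y/J = 3.611 kip/in; f_ty = M·x/J = 3.096 kip/in.
Resultant f_max = √[f_tx² + (f_v + f_ty)²] = √[3.611² + (0.9643 + 3.096)²] = 5.434 kip/in.
Capacity per unit length: φr_n = 0.75 × 0.6 × 70 × (0.707 × 0.375) = 8.351 kip/in.
5.434 ≤ 8.351 → adequate.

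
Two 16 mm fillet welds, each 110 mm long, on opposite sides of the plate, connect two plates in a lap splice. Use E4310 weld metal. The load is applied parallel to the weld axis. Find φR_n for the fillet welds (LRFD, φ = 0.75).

φR_n ≈ 482 kN

E43XX → F_EXX = 430 MPa.
Effective throat t_e = 0.707 × 16 = 11.31 mm.
Total length L = 220 mm; A_we = 11.31 × 220 = 2489 mm².
F_nw = 0.6 F_EXX = 0.6 × 430 = 258 MPa.
φR_n = 0.75 × 258 × 2489 × 10⁻³ = 481.6 kN.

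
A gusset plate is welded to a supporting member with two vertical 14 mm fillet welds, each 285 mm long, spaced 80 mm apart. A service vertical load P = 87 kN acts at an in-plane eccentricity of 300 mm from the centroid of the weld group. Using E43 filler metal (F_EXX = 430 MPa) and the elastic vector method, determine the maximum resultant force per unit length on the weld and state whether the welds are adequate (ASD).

f_max ≈ 864 N/mm; adequate

Total weld length L_w = 570 mm. Treat welds as unit-width lines.
Polar moment about centroid: J = 2[d³/12 + d(b/2)²] = 2[285³/12 + 285×40²] = 4770000 mm³.
Direct shear f_v = P/L_w = 87×10³ / 570 = 152.6 N/mm (vertical).
Torsion M = P·e = 87×10³ × 300 = 26100000 N·mm.
Critical point at (x, y) = (40, 142.5) from centroid. f_tx = M·y/J = 779.7 N/mm; f_ty = M·x/J = 218.9 N/mm.
Resultant f_max = √[f_tx² + (f_v + f_ty)²] = √[779.7² + (152.6 + 218.9)²] = 863.7 N/mm.
Capacity per unit length: r_n/Ω = (1/2.0) × 0.6 × 430 × (0.707 × 14) = 1277 N/mm.
863.7 ≤ 1277 → adequate.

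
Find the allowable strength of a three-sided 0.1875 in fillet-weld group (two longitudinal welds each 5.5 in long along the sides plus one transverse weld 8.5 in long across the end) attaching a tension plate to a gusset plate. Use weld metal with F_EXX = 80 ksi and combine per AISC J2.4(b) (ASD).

t_e = 0.707 × 0.1875 = 0.1326 in.
R_nwl = 0.6 × 80 × 0.1326 × 11 = 69.99 kip (longitudinal, 2 welds).
R_nwt = 0.6 × 80 × 0.1326 × 8.5 = 54.09 kip (transverse, base value).
(i) R_nwl + R_nwt = 124.1 kip; (ii) 0.85 R_nwl + 1.5 R_nwt = 140.6 kip.
R_n = max = 140.6 kip [governs: (ii)]; R_n/Ω = 70.31 kip.

R_n/Ω ≈ 70.3 kip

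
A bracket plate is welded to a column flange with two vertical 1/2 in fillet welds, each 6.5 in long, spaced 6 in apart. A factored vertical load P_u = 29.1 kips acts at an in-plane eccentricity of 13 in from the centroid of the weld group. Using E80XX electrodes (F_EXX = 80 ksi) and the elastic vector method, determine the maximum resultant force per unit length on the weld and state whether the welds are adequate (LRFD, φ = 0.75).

Total weld length L_w = 13 in. Treat welds as unit-width lines.
Polar moment about centroid: J = 2[d³/12 + d(b/2)²] = 2[6.5³/12 + 6.5×3²] = 162.8 in³.
Direct shear f_v = P/L_w = 29.1 / 13 = 2.238 kip/in (vertical).
Torsion M = P·e = 29.1 × 13 = 378.3 kip·in.
Critical point at (x, y) = (3, 3.25) from centroid. f_tx = M·y/J = 7.553 kip/in; f_ty = M·x/J = 6.972 kip/in.
Resultant f_max = √[f_tx² + (f_v + f_ty)²] = √[7.553² + (2.238 + 6.972)²] = 11.91 kip/in.
Capacity per unit length: φr_n = 0.75 × 0.6 × 80 × (0.707 × 0.5) = 12.73 kip/in.
11.91 ≤ 12.73 → adequate.

f_max ≈ 11.9 kip/in; adequate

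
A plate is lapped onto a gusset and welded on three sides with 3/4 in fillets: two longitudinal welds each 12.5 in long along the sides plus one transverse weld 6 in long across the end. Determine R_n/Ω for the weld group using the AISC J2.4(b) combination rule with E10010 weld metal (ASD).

E100XX → F_EXX = 100 ksi.
t_e = 0.707 × 0.75 = 0.5302 in.
R_nwl = 0.6 × 100 × 0.5302 × 25 = 795.4 kip (longitudinal, 2 welds).
R_nwt = 0.6 × 100 × 0.5302 × 6 = 190.9 kip (transverse, base value).
(i) R_nwl + R_nwt = 986.3 kip; (ii) 0.85 R_nwl + 1.5 R_nwt = 962.4 kip.
R_n = max = 986.3 kip [governs: (i)]; R_n/Ω = 493.1 kip.

R_n/Ω ≈ 493 kip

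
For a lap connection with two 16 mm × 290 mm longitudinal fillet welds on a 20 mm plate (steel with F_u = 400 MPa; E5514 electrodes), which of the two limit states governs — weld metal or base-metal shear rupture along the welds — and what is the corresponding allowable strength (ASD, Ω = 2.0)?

R_n/Ω ≈ 1080 kN (weld metal governs)

E55XX → F_EXX = 550 MPa.
t_e = 0.707 × 16 = 11.31 mm; L = 580 mm.
Weld metal: R_n/Ω = (1/2.0) × 0.6 × 550 × 11.31 × 580 × 10⁻³ = 1083 kN.
Base metal (shear rupture): R_n/Ω = (1/2.0) × 0.6 × 400 × 20 × 580 × 10⁻³ = 1392 kN.
Governing: weld metal.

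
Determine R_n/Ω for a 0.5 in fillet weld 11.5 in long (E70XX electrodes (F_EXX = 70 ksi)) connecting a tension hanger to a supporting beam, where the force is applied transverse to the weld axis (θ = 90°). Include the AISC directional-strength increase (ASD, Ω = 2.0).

t_e = 0.707 × 0.5 = 0.3535 in; A_we = 0.3535 × 11.5 = 4.065 in².
Directional factor: 1.0 + 0.5 sin^1.5(90°) = 1.5.
F_nw = 0.6 × 70 × 1.5 = 63 ksi.
R_n/Ω = (63 × 4.065) / 2.0 = 128.1 kips.

R_n/Ω ≈ 128 kips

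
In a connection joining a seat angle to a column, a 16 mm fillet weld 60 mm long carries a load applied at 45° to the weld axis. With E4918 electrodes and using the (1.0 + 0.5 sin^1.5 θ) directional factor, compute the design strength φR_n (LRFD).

φR_n ≈ 194 kN

E49XX → F_EXX = 490 MPa.
t_e = 0.707 × 16 = 11.31 mm; A_we = 11.31 × 60 = 678.7 mm².
Directional factor: 1.0 + 0.5 sin^1.5(45°) = 1.297.
F_nw = 0.6 × 490 × 1.297 = 381.4 MPa.
φR_n = 0.75 × 381.4 × 678.7 × 10⁻³ = 194.2 kN.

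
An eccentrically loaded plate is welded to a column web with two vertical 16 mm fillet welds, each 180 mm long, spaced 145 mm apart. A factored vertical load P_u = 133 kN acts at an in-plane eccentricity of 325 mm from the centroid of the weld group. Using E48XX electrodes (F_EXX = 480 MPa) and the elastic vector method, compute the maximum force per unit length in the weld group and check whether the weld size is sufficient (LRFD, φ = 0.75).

f_max ≈ 2000 N/mm; adequate

Total weld length L_w = 360 mm. Treat welds as unit-width lines.
Polar moment about centroid: J = 2[d³/12 + d(b/2)²] = 2[180³/12 + 180×72.5²] = 2864000 mm³.
Direct shear f_v = P/L_w = 133×10³ / 360 = 369.4 N/mm (vertical).
Torsion M = P·e = 133×10³ × 325 = 43225000 N·mm.
Critical point at (x, y) = (72.5, 90) from centroid. f_tx = M·y/J = 1358 N/mm; f_ty = M·x/J = 1094 N/mm.
Resultant f_max = √[f_tx² + (f_v + f_ty)²] = √[1358² + (369.4 + 1094)²] = 1997 N/mm.
Capacity per unit length: φr_n = 0.75 × 0.6 × 480 × (0.707 × 16) = 2443 N/mm.
1997 ≤ 2443 → adequate.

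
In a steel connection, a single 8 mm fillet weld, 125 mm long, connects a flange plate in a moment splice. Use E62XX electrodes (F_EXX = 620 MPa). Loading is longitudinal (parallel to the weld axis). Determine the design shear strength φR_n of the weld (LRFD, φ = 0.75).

Effective throat t_e = 0.707 × 8 = 5.656 mm.
Total length L = 125 mm; A_we = 5.656 × 125 = 707 mm².
F_nw = 0.6 F_EXX = 0.6 × 620 = 372 MPa.
φR_n = 0.75 × 372 × 707 × 10⁻³ = 197.3 kN.

φR_n ≈ 197 kN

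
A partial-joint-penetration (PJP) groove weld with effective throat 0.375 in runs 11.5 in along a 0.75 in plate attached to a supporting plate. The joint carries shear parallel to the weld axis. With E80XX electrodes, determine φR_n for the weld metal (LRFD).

E80XX → F_EXX = 80 ksi.
Effective throat (given) t_e = 0.375 in.
A_we = 0.375 × 11.5 = 4.312 in².
F_nw = 0.6 F_EXX = 48 ksi.
φR_n = 0.75 × 48 × 4.312 = 155.2 kips.

φR_n ≈ 155 kips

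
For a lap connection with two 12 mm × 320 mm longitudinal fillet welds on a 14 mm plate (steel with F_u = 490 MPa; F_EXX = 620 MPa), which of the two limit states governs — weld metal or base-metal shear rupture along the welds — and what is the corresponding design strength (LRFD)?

φR_n ≈ 1510 kN (weld metal governs)

t_e = 0.707 × 12 = 8.484 mm; L = 640 mm.
Weld metal: φR_n = 0.75 × 0.6 × 620 × 8.484 × 640 × 10⁻³ = 1515 kN.
Base metal (shear rupture): φR_n = 0.75 × 0.6 × 490 × 14 × 640 × 10⁻³ = 1976 kN.
Governing: weld metal.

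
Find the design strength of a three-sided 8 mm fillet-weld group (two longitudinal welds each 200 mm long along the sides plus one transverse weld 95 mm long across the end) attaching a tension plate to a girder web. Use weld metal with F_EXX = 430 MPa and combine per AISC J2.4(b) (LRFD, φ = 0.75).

t_e = 0.707 × 8 = 5.656 mm.
R_nwl = 0.6 × 430 × 5.656 × 400 × 10⁻³ = 583.7 kN (longitudinal, 2 welds).
R_nwt = 0.6 × 430 × 5.656 × 95 × 10⁻³ = 138.6 kN (transverse, base value).
(i) R_nwl + R_nwt = 722.3 kN; (ii) 0.85 R_nwl + 1.5 R_nwt = 704.1 kN.
R_n = max = 722.3 kN [governs: (i)]; φR_n = 541.7 kN.

φR_n ≈ 542 kN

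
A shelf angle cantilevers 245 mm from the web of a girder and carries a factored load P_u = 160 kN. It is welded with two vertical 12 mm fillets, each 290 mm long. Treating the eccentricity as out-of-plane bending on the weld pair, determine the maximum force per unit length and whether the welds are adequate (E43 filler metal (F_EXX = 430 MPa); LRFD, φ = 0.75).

L_w = 2 × 290 = 580 mm; section modulus (unit throat) S = 2 × L²/6 = 28030 mm².
Direct shear f_v = P/L_w = 160×10³/580 = 275.9 N/mm.
Moment M = P × e = 160×10³ × 245 = 39200000 N·mm; bending f_b = M/S = 1398 N/mm.
f_max = √(f_v² + f_b²) = √(275.9² + 1398²) = 1425 N/mm.
φr_n = 0.75 × 0.6 × 430 × (0.707 × 12) = 1642 N/mm → adequate.

f_max ≈ 1430 N/mm; adequate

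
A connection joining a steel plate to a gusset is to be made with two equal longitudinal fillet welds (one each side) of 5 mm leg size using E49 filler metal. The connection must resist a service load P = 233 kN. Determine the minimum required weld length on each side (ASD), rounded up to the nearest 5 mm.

L = 225 mm on each side

E49XX → F_EXX = 490 MPa.
Throat t_e = 0.707 × 5 = 3.535 mm.
r_n/Ω = (0.6 × 490 × 3.535) / 2.0 = 519.6 N/mm = 0.5196 kN/mm.
L_req = P / (r_n/Ω) = 233 / 0.5196 = 448.4 mm total.
Per side: 448.4 / 2 = 224.2 mm.
Round up → use L = 225 mm on each side.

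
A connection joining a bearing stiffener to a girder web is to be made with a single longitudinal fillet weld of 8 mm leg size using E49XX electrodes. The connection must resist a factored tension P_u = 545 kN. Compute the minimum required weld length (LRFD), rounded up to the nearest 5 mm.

E49XX → F_EXX = 490 MPa.
Throat t_e = 0.707 × 8 = 5.656 mm.
φr_n = 0.75 × 0.6 × 490 × 5.656 × 10⁻³ = 1.247 kN/mm.
L_req = P_u / φr_n = 545 / 1.247 = 437 mm total.
Round up → use L = 440 mm.

L = 440 mm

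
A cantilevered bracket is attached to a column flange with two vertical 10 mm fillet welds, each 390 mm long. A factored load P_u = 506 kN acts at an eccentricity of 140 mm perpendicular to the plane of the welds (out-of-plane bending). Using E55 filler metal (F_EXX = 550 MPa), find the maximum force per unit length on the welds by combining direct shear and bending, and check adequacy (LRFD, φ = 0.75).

f_max ≈ 1540 N/mm; adequate

L_w = 2 × 390 = 780 mm; section modulus (unit throat) S = 2 × L²/6 = 50700 mm².
Direct shear f_v = P/L_w = 506×10³/780 = 648.7 N/mm.
Moment M = P × e = 506×10³ × 140 = 70840000 N·mm; bending f_b = M/S = 1397 N/mm.
f_max = √(f_v² + f_b²) = √(648.7² + 1397²) = 1540 N/mm.
φr_n = 0.75 × 0.6 × 550 × (0.707 × 10) = 1750 N/mm → adequate.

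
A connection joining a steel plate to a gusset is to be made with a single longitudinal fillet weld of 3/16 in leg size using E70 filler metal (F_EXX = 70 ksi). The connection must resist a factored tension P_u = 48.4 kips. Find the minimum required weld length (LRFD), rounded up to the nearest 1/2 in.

L = 12 in

Throat t_e = 0.707 × 0.1875 = 0.1326 in.
φr_n = 0.75 × 0.6 × 70 × 0.1326 = 4.176 kips/in.
L_req = P_u / φr_n = 48.4 / 4.176 = 11.59 in total.
Round up → use L = 12 in.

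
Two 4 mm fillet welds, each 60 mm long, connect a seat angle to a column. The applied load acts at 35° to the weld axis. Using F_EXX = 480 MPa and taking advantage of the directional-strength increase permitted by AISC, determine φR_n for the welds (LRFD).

t_e = 0.707 × 4 = 2.828 mm; A_we = 2.828 × 120 = 339.4 mm².
Directional factor: 1.0 + 0.5 sin^1.5(35°) = 1.217.
F_nw = 0.6 × 480 × 1.217 = 350.6 MPa.
φR_n = 0.75 × 350.6 × 339.4 × 10⁻³ = 89.22 kN.

φR_n ≈ 89.2 kN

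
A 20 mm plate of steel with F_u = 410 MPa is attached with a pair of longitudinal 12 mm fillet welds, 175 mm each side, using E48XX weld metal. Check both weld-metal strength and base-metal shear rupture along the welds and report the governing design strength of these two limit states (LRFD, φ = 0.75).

E48XX → F_EXX = 480 MPa.
t_e = 0.707 × 12 = 8.484 mm; L = 350 mm.
Weld metal: φR_n = 0.75 × 0.6 × 480 × 8.484 × 350 × 10⁻³ = 641.4 kN.
Base metal (shear rupture): φR_n = 0.75 × 0.6 × 410 × 20 × 350 × 10⁻³ = 1292 kN.
Governing: weld metal.

φR_n ≈ 641 kN (weld metal governs)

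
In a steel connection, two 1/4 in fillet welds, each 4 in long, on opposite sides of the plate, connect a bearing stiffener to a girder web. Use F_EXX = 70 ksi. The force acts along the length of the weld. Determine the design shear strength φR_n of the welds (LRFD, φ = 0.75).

Effective throat t_e = 0.707 × 0.25 = 0.1767 in.
Total length L = 8 in; A_we = 0.1767 × 8 = 1.414 in².
F_nw = 0.6 F_EXX = 0.6 × 70 = 42 ksi.
φR_n = 0.75 × 42 × 1.414 = 44.54 kip.

φR_n ≈ 44.5 kip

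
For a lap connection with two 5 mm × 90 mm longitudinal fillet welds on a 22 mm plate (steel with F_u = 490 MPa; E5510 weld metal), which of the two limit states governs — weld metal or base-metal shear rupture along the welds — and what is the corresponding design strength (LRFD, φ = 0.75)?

φR_n ≈ 157 kN (weld metal governs)

E55XX → F_EXX = 550 MPa.
t_e = 0.707 × 5 = 3.535 mm; L = 180 mm.
Weld metal: φR_n = 0.75 × 0.6 × 550 × 3.535 × 180 × 10⁻³ = 157.5 kN.
Base metal (shear rupture): φR_n = 0.75 × 0.6 × 490 × 22 × 180 × 10⁻³ = 873.2 kN.
Governing: weld metal.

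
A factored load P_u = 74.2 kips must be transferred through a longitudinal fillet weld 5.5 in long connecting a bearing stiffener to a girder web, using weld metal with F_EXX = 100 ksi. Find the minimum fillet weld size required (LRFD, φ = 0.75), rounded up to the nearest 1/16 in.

w = 7/16 in

Total weld length L = 5.5 in.
Required throat t_e = P_u / (φ × 0.6 F_EXX × L) = 74.2 / (0.75 × 0.6 × 100 × 5.5) = 0.2998 in.
Required leg w = t_e / 0.707 = 0.424 in → use 7/16 in.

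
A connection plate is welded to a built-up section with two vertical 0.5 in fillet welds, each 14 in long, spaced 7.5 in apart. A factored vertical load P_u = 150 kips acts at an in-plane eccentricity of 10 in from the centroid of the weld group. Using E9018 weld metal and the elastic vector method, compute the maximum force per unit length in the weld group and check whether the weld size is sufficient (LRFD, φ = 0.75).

E90XX → F_EXX = 90 ksi.
Total weld length L_w = 28 in. Treat welds as unit-width lines.
Polar moment about centroid: J = 2[d³/12 + d(b/2)²] = 2[14³/12 + 14×3.75²] = 851.1 in³.
Direct shear f_v = P/L_w = 150 / 28 = 5.357 kip/in (vertical).
Torsion M = P·e = 150 × 10 = 1500 kip·in.
Critical point at (x, y) = (3.75, 7) from centroid. f_tx = M·y/J = 12.34 kip/in; f_ty = M·x/J = 6.609 kip/in.
Resultant f_max = √[f_tx² + (f_v + f_ty)²] = √[12.34² + (5.357 + 6.609)²] = 17.19 kip/in.
Capacity per unit length: φr_n = 0.75 × 0.6 × 90 × (0.707 × 0.5) = 14.32 kip/in.
17.19 > 14.32 → NOT adequate.

f_max ≈ 17.2 kip/in; NOT adequate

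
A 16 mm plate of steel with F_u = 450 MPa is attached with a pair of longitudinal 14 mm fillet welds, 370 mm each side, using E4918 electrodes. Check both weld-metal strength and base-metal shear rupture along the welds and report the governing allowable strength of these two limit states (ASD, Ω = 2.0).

R_n/Ω ≈ 1080 kN (weld metal governs)

E49XX → F_EXX = 490 MPa.
t_e = 0.707 × 14 = 9.898 mm; L = 740 mm.
Weld metal: R_n/Ω = (1/2.0) × 0.6 × 490 × 9.898 × 740 × 10⁻³ = 1077 kN.
Base metal (shear rupture): R_n/Ω = (1/2.0) × 0.6 × 450 × 16 × 740 × 10⁻³ = 1598 kN.
Governing: weld metal.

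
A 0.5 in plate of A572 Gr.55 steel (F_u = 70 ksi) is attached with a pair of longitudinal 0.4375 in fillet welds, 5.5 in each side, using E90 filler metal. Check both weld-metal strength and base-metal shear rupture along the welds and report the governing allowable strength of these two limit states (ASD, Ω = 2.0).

E90XX → F_EXX = 90 ksi.
t_e = 0.707 × 0.4375 = 0.3093 in; L = 11 in.
Weld metal: R_n/Ω = (1/2.0) × 0.6 × 90 × 0.3093 × 11 = 91.87 kip.
Base metal (shear rupture): R_n/Ω = (1/2.0) × 0.6 × 70 × 0.5 × 11 = 115.5 kip.
Governing: weld metal.

R_n/Ω ≈ 91.9 kip (weld metal governs)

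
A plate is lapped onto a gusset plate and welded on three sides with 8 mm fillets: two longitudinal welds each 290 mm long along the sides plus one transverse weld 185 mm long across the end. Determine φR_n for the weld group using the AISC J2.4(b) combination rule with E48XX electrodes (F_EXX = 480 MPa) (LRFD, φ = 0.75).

φR_n ≈ 941 kN

t_e = 0.707 × 8 = 5.656 mm.
R_nwl = 0.6 × 480 × 5.656 × 580 × 10⁻³ = 944.8 kN (longitudinal, 2 welds).
R_nwt = 0.6 × 480 × 5.656 × 185 × 10⁻³ = 301.4 kN (transverse, base value).
(i) R_nwl + R_nwt = 1246 kN; (ii) 0.85 R_nwl + 1.5 R_nwt = 1255 kN.
R_n = max = 1255 kN [governs: (ii)]; φR_n = 941.3 kN.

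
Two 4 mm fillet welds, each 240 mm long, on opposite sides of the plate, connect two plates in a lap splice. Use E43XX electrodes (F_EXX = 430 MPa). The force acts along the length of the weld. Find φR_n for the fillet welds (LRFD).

φR_n ≈ 263 kN

Effective throat t_e = 0.707 × 4 = 2.828 mm.
Total length L = 480 mm; A_we = 2.828 × 480 = 1357 mm².
F_nw = 0.6 F_EXX = 0.6 × 430 = 258 MPa.
φR_n = 0.75 × 258 × 1357 × 10⁻³ = 262.7 kN.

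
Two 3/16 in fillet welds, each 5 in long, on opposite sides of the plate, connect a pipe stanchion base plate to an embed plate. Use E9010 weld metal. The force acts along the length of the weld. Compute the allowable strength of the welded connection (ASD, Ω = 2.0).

E90XX → F_EXX = 90 ksi.
Effective throat t_e = 0.707 × 0.1875 = 0.1326 in.
Total length L = 10 in; A_we = 0.1326 × 10 = 1.326 in².
F_nw = 0.6 F_EXX = 0.6 × 90 = 54 ksi.
R_n = 54 × 1.326 = 71.58 kips; R_n/Ω = 71.58/2.0 = 35.79 kips.

R_n/Ω ≈ 35.8 kips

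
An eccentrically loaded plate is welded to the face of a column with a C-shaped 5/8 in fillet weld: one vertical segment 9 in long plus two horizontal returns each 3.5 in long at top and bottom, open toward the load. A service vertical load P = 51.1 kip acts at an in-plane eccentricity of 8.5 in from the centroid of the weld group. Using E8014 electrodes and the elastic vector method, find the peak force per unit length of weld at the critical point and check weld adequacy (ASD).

E80XX → F_EXX = 80 ksi.
Total weld length L_w = 16 in. Treat welds as unit-width lines.
Centroid: x̄ = 2×3.5×1.75 / 16 = 0.7656 in from the vertical weld.
Polar moment about centroid: J = I_x + I_y = [9³/12 + 2×3.5×4.5²] + [9×0.7656² + 2(3.5³/12 + 3.5×0.9844²)] = 221.7 in³.
Direct shear f_v = P/L_w = 51.1 / 16 = 3.194 kip/in (vertical).
Torsion M = P·e = 51.1 × 8.5 = 434.35 kip·in.
Critical point at (x, y) = (2.734, 4.5) from centroid. f_tx = M·y/J = 8.816 kip/in; f_ty = M·x/J = 5.357 kip/in.
Resultant f_max = √[f_tx² + (f_v + f_ty)²] = √[8.816² + (3.194 + 5.357)²] = 12.28 kip/in.
Capacity per unit length: r_n/Ω = (1/2.0) × 0.6 × 80 × (0.707 × 0.625) = 10.6 kip/in.
12.28 > 10.6 → NOT adequate.

f_max ≈ 12.3 kip/in; NOT adequate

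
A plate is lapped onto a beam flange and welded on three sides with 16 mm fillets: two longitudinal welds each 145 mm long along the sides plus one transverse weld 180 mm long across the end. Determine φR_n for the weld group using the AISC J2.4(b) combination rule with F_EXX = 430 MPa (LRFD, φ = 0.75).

t_e = 0.707 × 16 = 11.31 mm.
R_nwl = 0.6 × 430 × 11.31 × 290 × 10⁻³ = 846.4 kN (longitudinal, 2 welds).
R_nwt = 0.6 × 430 × 11.31 × 180 × 10⁻³ = 525.3 kN (transverse, base value).
(i) R_nwl + R_nwt = 1372 kN; (ii) 0.85 R_nwl + 1.5 R_nwt = 1507 kN.
R_n = max = 1507 kN [governs: (ii)]; φR_n = 1131 kN.

φR_n ≈ 1130 kN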